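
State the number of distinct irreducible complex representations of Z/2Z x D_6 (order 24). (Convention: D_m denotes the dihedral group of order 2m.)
12

Working: The number of irreducible complex representations of a finite group equals its number of conjugacy classes. For a direct product, #classes(G x H) = #classes(G) * #classes(H). Z/2Z has 2 classes (abelian), D_6 has 6 classes, so 2 * 6 = 12, so Z/2Z x D_6 (order 24) has exactly 12 irreducible complex representations.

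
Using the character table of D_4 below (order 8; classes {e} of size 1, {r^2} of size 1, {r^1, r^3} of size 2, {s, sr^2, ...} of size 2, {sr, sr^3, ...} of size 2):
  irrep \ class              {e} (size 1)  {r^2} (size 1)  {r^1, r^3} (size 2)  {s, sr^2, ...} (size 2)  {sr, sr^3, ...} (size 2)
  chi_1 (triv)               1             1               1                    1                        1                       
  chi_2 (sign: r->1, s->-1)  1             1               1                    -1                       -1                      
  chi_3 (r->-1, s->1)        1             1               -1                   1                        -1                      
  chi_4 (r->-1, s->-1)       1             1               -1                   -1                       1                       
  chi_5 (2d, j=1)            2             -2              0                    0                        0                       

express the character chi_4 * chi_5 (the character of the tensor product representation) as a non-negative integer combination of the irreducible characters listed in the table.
chi_4 tensor chi_5 = chi_5 (all other irreducibles have multiplicity 0).

Reasoning: The character of a tensor product is the pointwise product (chi_4 * chi_5)(C) = chi_4(C) * chi_5(C):
  {e}: (1)*(2), {r^2}: (1)*(-2), {r^1, r^3}: (-1)*(0), {s, sr^2, ...}: (-1)*(0), {sr, sr^3, ...}: (1)*(0)
so (chi_4 * chi_5) takes values
  {e} -> 2, {r^2} -> -2, {r^1, r^3} -> 0, {s, sr^2, ...} -> 0, {sr, sr^3, ...} -> 0.
Now take the inner product of this character with each irreducible chi from the table, <chi_4*chi_5, chi> = (1/8) sum_C |C| (chi_4*chi_5)(C) conj(chi(C)):
  <chi_4*chi_5, chi_1> = (1/8)[1*(2)*conj(1) + 1*(-2)*conj(1) + 2*(0)*conj(1) + 2*(0)*conj(1) + 2*(0)*conj(1)]
      = (1/8)[(2) + (-2) + (0) + (0) + (0)] = 0/8 = 0
  <chi_4*chi_5, chi_2> = (1/8)[1*(2)*conj(1) + 1*(-2)*conj(1) + 2*(0)*conj(1) + 2*(0)*conj(-1) + 2*(0)*conj(-1)]
      = (1/8)[(2) + (-2) + (0) + (0) + (0)] = 0/8 = 0
  <chi_4*chi_5, chi_3> = (1/8)[1*(2)*conj(1) + 1*(-2)*conj(1) + 2*(0)*conj(-1) + 2*(0)*conj(1) + 2*(0)*conj(-1)]
      = (1/8)[(2) + (-2) + (0) + (0) + (0)] = 0/8 = 0
  <chi_4*chi_5, chi_4> = (1/8)[1*(2)*conj(1) + 1*(-2)*conj(1) + 2*(0)*conj(-1) + 2*(0)*conj(-1) + 2*(0)*conj(1)]
      = (1/8)[(2) + (-2) + (0) + (0) + (0)] = 0/8 = 0
  <chi_4*chi_5, chi_5> = (1/8)[1*(2)*conj(2) + 1*(-2)*conj(-2) + 2*(0)*conj(0) + 2*(0)*conj(0) + 2*(0)*conj(0)]
      = (1/8)[(4) + (4) + (0) + (0) + (0)] = 8/8 = 1
Hence the multiplicities are chi_5: 1. Dimension check: dim(chi_4)*dim(chi_5) = 1*2 = 2 and sum (mult * dim) = 1*2 = 2.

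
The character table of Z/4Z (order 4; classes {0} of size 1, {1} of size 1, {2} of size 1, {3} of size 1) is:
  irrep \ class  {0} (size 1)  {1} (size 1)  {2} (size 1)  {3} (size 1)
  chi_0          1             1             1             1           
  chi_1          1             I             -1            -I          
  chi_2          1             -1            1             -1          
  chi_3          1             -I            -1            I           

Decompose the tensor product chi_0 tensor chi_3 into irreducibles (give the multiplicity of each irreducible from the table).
chi_0 tensor chi_3 = chi_3 (all other irreducibles have multiplicity 0).

Justification: The character of a tensor product is the pointwise product (chi_0 * chi_3)(C) = chi_0(C) * chi_3(C):
  {0}: (1)*(1), {1}: (1)*(-I), {2}: (1)*(-1), {3}: (1)*(I)
so (chi_0 * chi_3) takes values
  {0} -> 1, {1} -> -I, {2} -> -1, {3} -> I.
Now take the inner product of this character with each irreducible chi from the table, <chi_0*chi_3, chi> = (1/4) sum_C |C| (chi_0*chi_3)(C) conj(chi(C)):
  <chi_0*chi_3, chi_0> = (1/4)[1*(1)*conj(1) + 1*(-I)*conj(1) + 1*(-1)*conj(1) + 1*(I)*conj(1)]
      = (1/4)[(1) + (-I) + (-1) + (I)] = 0/4 = 0
  <chi_0*chi_3, chi_1> = (1/4)[1*(1)*conj(1) + 1*(-I)*conj(I) + 1*(-1)*conj(-1) + 1*(I)*conj(-I)]
      = (1/4)[(1) + (-1) + (1) + (-1)] = 0/4 = 0
  <chi_0*chi_3, chi_2> = (1/4)[1*(1)*conj(1) + 1*(-I)*conj(-1) + 1*(-1)*conj(1) + 1*(I)*conj(-1)]
      = (1/4)[(1) + (I) + (-1) + (-I)] = 0/4 = 0
  <chi_0*chi_3, chi_3> = (1/4)[1*(1)*conj(1) + 1*(-I)*conj(-I) + 1*(-1)*conj(-1) + 1*(I)*conj(I)]
      = (1/4)[(1) + (1) + (1) + (1)] = 4/4 = 1
(Exp terms are combined using exp(i*s)*conj(exp(i*t)) = exp(i*(s-t)), and sums of them are collapsed using the identity that for every m > 1 the m distinct m-th roots of unity sum to 0, e.g. 1 + exp(2*I*pi/3) + exp(-2*I*pi/3) = 0.)
Hence the multiplicities are chi_3: 1. Dimension check: dim(chi_0)*dim(chi_3) = 1*1 = 1 and sum (mult * dim) = 1*1 = 1.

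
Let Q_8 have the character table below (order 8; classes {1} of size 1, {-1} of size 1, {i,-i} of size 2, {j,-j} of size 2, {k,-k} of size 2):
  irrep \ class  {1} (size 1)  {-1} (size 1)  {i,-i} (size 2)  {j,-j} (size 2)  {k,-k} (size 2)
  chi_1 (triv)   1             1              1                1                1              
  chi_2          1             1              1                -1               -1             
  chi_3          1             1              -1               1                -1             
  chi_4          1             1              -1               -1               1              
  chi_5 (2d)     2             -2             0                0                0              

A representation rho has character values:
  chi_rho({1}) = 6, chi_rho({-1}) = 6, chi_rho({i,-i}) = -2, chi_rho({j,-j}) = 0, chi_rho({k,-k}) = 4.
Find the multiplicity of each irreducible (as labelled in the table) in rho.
Multiplicities: chi_1: 2, chi_2: 0, chi_3: 1, chi_4: 3, chi_5: 0.

Why: Use <chi_rho, chi> = (1/|G|) sum_C |C| * chi_rho(C) * conj(chi(C)) with |G| = 8 for each irreducible chi in the table:
  <chi_rho, chi_1> = (1/8)[1*(6)*conj(1) + 1*(6)*conj(1) + 2*(-2)*conj(1) + 2*(0)*conj(1) + 2*(4)*conj(1)]
      = (1/8)[(6) + (6) + (-4) + (0) + (8)] = 16/8 = 2
  <chi_rho, chi_2> = (1/8)[1*(6)*conj(1) + 1*(6)*conj(1) + 2*(-2)*conj(1) + 2*(0)*conj(-1) + 2*(4)*conj(-1)]
      = (1/8)[(6) + (6) + (-4) + (0) + (-8)] = 0/8 = 0
  <chi_rho, chi_3> = (1/8)[1*(6)*conj(1) + 1*(6)*conj(1) + 2*(-2)*conj(-1) + 2*(0)*conj(1) + 2*(4)*conj(-1)]
      = (1/8)[(6) + (6) + (4) + (0) + (-8)] = 8/8 = 1
  <chi_rho, chi_4> = (1/8)[1*(6)*conj(1) + 1*(6)*conj(1) + 2*(-2)*conj(-1) + 2*(0)*conj(-1) + 2*(4)*conj(1)]
      = (1/8)[(6) + (6) + (4) + (0) + (8)] = 24/8 = 3
  <chi_rho, chi_5> = (1/8)[1*(6)*conj(2) + 1*(6)*conj(-2) + 2*(-2)*conj(0) + 2*(0)*conj(0) + 2*(4)*conj(0)]
      = (1/8)[(12) + (-12) + (0) + (0) + (0)] = 0/8 = 0
Dimension check: dim(rho) = sum (mult * dim) = 2*1 + 0*1 + 1*1 + 3*1 + 0*2 = 6 = chi_rho(e) = 6.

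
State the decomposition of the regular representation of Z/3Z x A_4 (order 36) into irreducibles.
Each irreducible V_i of dimension d_i appears with multiplicity d_i, i.e. rho_reg = (direct sum over all irreducibles V_i) d_i V_i. The irreducible dimensions for Z/3Z x A_4 are 1, 1, 1, 1, 1, 1, 1, 1, 1, 3, 3, 3: 9 irreducibles of dimension 1, each with multiplicity 1; 3 irreducibles of dimension 3, each with multiplicity 3. Total dimension 9*1*1 + 3*3*3 = 36 = |G|.

Argument: General theorem: in the regular representation of a finite group G, each irreducible appears with multiplicity equal to its dimension. Check: dim(rho_reg) = sum d_i^2 = 1 + 1 + 1 + 1 + 1 + 1 + 1 + 1 + 1 + 9 + 9 + 9 = 36 = |G|.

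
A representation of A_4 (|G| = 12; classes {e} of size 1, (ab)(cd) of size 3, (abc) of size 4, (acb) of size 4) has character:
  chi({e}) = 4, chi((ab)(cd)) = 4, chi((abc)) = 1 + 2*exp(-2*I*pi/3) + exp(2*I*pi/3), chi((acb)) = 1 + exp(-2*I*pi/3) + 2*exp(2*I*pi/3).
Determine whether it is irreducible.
Not irreducible (reducible): <chi, chi> = 6 > 1.

Proof sketch: <chi, chi> = (1/|G|) sum_C |C| * |chi(C)|^2 = (1/12)[1*|4|^2 + 3*|4|^2 + 4*|1 + 2*exp(-2*I*pi/3) + exp(2*I*pi/3)|^2 + 4*|1 + exp(-2*I*pi/3) + 2*exp(2*I*pi/3)|^2]
  = (1/12)[(16) + (48) + (4) + (4)] = 72/12 = 6.
(Exp terms are combined using exp(i*s)*conj(exp(i*t)) = exp(i*(s-t)), and sums of them are collapsed using the identity that for every m > 1 the m distinct m-th roots of unity sum to 0, e.g. 1 + exp(2*I*pi/3) + exp(-2*I*pi/3) = 0.)
A character is irreducible iff <chi, chi> = 1, so this representation is reducible.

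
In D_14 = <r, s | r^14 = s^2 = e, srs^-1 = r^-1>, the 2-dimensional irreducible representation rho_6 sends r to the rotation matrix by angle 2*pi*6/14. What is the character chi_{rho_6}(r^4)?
chi_{rho_6}(r^4) = 2*cos(2*pi*6*4/14) = -2*cos(3*pi/7)

Reasoning: rho_6(r^4) is rotation by angle 2*pi*6*4/14, whose trace is 2*cos(2*pi*6*4/14) = -2*cos(3*pi/7).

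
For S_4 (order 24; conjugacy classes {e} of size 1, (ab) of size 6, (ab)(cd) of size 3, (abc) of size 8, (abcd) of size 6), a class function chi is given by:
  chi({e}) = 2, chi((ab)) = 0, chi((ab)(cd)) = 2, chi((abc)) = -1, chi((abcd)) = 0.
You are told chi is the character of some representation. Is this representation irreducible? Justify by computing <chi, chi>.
Irreducible: <chi, chi> = 1.

<chi, chi> = (1/|G|) sum_C |C| * |chi(C)|^2 = (1/24)[1*|2|^2 + 6*|0|^2 + 3*|2|^2 + 8*|-1|^2 + 6*|0|^2]
  = (1/24)[(4) + (0) + (12) + (8) + (0)] = 24/24 = 1.
A character is irreducible iff <chi, chi> = 1, so this representation is irreducible.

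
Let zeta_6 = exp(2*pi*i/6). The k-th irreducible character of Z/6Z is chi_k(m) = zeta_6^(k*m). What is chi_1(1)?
chi_1(1) = zeta_6^1 = exp(I*pi/3)

Working: chi_1(1) = zeta_6^(1*1) = zeta_6^1. Since zeta_6^6 = 1, this equals zeta_6^1 = exp(2*pi*i*1/6) = exp(I*pi/3).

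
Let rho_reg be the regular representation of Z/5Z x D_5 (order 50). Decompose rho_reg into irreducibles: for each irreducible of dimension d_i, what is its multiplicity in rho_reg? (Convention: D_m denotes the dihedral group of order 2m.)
Each irreducible V_i of dimension d_i appears with multiplicity d_i, i.e. rho_reg = (direct sum over all irreducibles V_i) d_i V_i. The irreducible dimensions for Z/5Z x D_5 are 1, 1, 1, 1, 1, 1, 1, 1, 1, 1, 2, 2, 2, 2, 2, 2, 2, 2, 2, 2: 10 irreducibles of dimension 1, each with multiplicity 1; 10 irreducibles of dimension 2, each with multiplicity 2. Total dimension 10*1*1 + 10*2*2 = 50 = |G|.

Reasoning: General theorem: in the regular representation of a finite group G, each irreducible appears with multiplicity equal to its dimension. Check: dim(rho_reg) = sum d_i^2 = 1 + 1 + 1 + 1 + 1 + 1 + 1 + 1 + 1 + 1 + 4 + 4 + 4 + 4 + 4 + 4 + 4 + 4 + 4 + 4 = 50 = |G|.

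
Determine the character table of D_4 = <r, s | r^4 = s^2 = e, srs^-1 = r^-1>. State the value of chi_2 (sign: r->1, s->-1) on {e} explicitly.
Conjugacy classes: {e} of size 1, {r^2} of size 1, {r^1, r^3} of size 2, {s, sr^2, ...} of size 2, {sr, sr^3, ...} of size 2.
Character table:
  irrep \ class              {e} (size 1)  {r^2} (size 1)  {r^1, r^3} (size 2)  {s, sr^2, ...} (size 2)  {sr, sr^3, ...} (size 2)
  chi_1 (triv)               1             1               1                    1                        1                       
  chi_2 (sign: r->1, s->-1)  1             1               1                    -1                       -1                      
  chi_3 (r->-1, s->1)        1             1               -1                   1                        -1                      
  chi_4 (r->-1, s->-1)       1             1               -1                   -1                       1                       
  chi_5 (2d, j=1)            2             -2              0                    0                        0                       

Spot check: chi_2 (sign: r->1, s->-1) on {e} = 1.

Explanation: D_4 has order 2*4 = 8 with 5 conjugacy classes, hence 5 irreducibles. Sum of squared dims 1 + 1 + 1 + 1 + 4 = 8 = |G|. Linear characters come from the abelianisation; the 2-dimensional irreps have character r^k -> 2*cos(2*pi*j*k/4), reflections -> 0.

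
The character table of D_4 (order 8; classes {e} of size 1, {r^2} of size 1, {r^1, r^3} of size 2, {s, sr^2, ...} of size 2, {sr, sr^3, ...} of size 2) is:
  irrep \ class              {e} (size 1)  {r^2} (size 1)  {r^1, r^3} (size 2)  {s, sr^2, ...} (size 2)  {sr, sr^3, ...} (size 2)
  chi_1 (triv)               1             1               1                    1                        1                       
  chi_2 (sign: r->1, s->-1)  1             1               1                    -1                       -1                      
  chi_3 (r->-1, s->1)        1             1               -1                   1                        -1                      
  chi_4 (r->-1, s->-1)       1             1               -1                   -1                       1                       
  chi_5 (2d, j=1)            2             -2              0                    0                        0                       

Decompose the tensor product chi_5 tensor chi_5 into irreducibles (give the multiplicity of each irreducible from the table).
chi_5 tensor chi_5 = chi_1 + chi_2 + chi_3 + chi_4 (all other irreducibles have multiplicity 0).

Proof sketch: The character of a tensor product is the pointwise product (chi_5 * chi_5)(C) = chi_5(C) * chi_5(C):
  {e}: (2)*(2), {r^2}: (-2)*(-2), {r^1, r^3}: (0)*(0), {s, sr^2, ...}: (0)*(0), {sr, sr^3, ...}: (0)*(0)
so (chi_5 * chi_5) takes values
  {e} -> 4, {r^2} -> 4, {r^1, r^3} -> 0, {s, sr^2, ...} -> 0, {sr, sr^3, ...} -> 0.
Now take the inner product of this character with each irreducible chi from the table, <chi_5*chi_5, chi> = (1/8) sum_C |C| (chi_5*chi_5)(C) conj(chi(C)):
  <chi_5*chi_5, chi_1> = (1/8)[1*(4)*conj(1) + 1*(4)*conj(1) + 2*(0)*conj(1) + 2*(0)*conj(1) + 2*(0)*conj(1)]
      = (1/8)[(4) + (4) + (0) + (0) + (0)] = 8/8 = 1
  <chi_5*chi_5, chi_2> = (1/8)[1*(4)*conj(1) + 1*(4)*conj(1) + 2*(0)*conj(1) + 2*(0)*conj(-1) + 2*(0)*conj(-1)]
      = (1/8)[(4) + (4) + (0) + (0) + (0)] = 8/8 = 1
  <chi_5*chi_5, chi_3> = (1/8)[1*(4)*conj(1) + 1*(4)*conj(1) + 2*(0)*conj(-1) + 2*(0)*conj(1) + 2*(0)*conj(-1)]
      = (1/8)[(4) + (4) + (0) + (0) + (0)] = 8/8 = 1
  <chi_5*chi_5, chi_4> = (1/8)[1*(4)*conj(1) + 1*(4)*conj(1) + 2*(0)*conj(-1) + 2*(0)*conj(-1) + 2*(0)*conj(1)]
      = (1/8)[(4) + (4) + (0) + (0) + (0)] = 8/8 = 1
  <chi_5*chi_5, chi_5> = (1/8)[1*(4)*conj(2) + 1*(4)*conj(-2) + 2*(0)*conj(0) + 2*(0)*conj(0) + 2*(0)*conj(0)]
      = (1/8)[(8) + (-8) + (0) + (0) + (0)] = 0/8 = 0
Hence the multiplicities are chi_1: 1, chi_2: 1, chi_3: 1, chi_4: 1. Dimension check: dim(chi_5)*dim(chi_5) = 2*2 = 4 and sum (mult * dim) = 1*1 + 1*1 + 1*1 + 1*1 = 4.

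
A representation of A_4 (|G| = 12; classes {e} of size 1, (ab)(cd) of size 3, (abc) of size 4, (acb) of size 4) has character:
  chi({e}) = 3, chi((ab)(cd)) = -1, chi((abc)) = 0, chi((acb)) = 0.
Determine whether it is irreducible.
Irreducible: <chi, chi> = 1.

Proof sketch: <chi, chi> = (1/|G|) sum_C |C| * |chi(C)|^2 = (1/12)[1*|3|^2 + 3*|-1|^2 + 4*|0|^2 + 4*|0|^2]
  = (1/12)[(9) + (3) + (0) + (0)] = 12/12 = 1.
(Exp terms are combined using exp(i*s)*conj(exp(i*t)) = exp(i*(s-t)), and sums of them are collapsed using the identity that for every m > 1 the m distinct m-th roots of unity sum to 0, e.g. 1 + exp(2*I*pi/3) + exp(-2*I*pi/3) = 0.)
A character is irreducible iff <chi, chi> = 1, so this representation is irreducible.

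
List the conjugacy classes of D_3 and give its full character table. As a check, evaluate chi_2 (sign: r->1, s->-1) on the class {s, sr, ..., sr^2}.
Conjugacy classes: {e} of size 1, {r^1, r^2} of size 2, {s, sr, ..., sr^2} of size 3.
Character table:
  irrep \ class              {e} (size 1)  {r^1, r^2} (size 2)  {s, sr, ..., sr^2} (size 3)
  chi_1 (triv)               1             1                    1                          
  chi_2 (sign: r->1, s->-1)  1             1                    -1                         
  chi_3 (2d, j=1)            2             -1                   0                          

Spot check: chi_2 (sign: r->1, s->-1) on {s, sr, ..., sr^2} = -1.

Derivation: D_3 has order 2*3 = 6 with 3 conjugacy classes, hence 3 irreducibles. Sum of squared dims 1 + 1 + 4 = 6 = |G|. Linear characters come from the abelianisation; the 2-dimensional irreps have character r^k -> 2*cos(2*pi*j*k/3), reflections -> 0.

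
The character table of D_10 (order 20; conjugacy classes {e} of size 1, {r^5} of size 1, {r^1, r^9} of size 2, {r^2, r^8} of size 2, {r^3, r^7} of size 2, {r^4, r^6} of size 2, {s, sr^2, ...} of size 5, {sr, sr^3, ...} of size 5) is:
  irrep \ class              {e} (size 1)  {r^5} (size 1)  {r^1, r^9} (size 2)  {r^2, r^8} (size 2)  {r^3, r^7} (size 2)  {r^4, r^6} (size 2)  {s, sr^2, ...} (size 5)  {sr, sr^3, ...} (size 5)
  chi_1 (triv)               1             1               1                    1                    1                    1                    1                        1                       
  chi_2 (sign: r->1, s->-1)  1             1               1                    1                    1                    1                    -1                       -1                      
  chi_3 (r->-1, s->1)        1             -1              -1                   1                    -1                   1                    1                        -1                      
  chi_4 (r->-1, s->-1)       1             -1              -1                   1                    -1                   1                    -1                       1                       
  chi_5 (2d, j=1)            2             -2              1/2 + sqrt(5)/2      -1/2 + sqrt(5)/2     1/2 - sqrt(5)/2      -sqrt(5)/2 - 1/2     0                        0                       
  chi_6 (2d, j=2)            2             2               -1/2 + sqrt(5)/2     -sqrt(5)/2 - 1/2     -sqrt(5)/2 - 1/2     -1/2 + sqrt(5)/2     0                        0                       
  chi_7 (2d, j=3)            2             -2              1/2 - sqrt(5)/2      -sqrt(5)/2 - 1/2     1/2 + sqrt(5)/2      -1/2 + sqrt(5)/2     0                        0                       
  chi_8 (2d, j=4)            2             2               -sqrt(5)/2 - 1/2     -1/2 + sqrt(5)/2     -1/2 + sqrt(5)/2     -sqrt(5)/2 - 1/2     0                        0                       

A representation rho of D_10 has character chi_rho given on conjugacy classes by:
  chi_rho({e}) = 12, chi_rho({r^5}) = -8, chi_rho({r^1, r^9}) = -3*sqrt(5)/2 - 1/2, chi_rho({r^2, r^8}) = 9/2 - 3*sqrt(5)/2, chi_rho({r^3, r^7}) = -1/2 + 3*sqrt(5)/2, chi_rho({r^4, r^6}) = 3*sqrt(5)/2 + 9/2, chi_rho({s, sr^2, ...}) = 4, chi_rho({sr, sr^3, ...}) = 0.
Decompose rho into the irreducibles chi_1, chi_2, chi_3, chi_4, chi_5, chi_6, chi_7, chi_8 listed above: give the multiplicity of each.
Multiplicities: chi_1: 2, chi_2: 0, chi_3: 3, chi_4: 1, chi_5: 0, chi_6: 0, chi_7: 3, chi_8: 0.

Proof sketch: Use <chi_rho, chi> = (1/|G|) sum_C |C| * chi_rho(C) * conj(chi(C)) with |G| = 20 for each irreducible chi in the table:
  <chi_rho, chi_1> = (1/20)[1*(12)*conj(1) + 1*(-8)*conj(1) + 2*(-3*sqrt(5)/2 - 1/2)*conj(1) + 2*(9/2 - 3*sqrt(5)/2)*conj(1) + 2*(-1/2 + 3*sqrt(5)/2)*conj(1) + 2*(3*sqrt(5)/2 + 9/2)*conj(1) + 5*(4)*conj(1) + 5*(0)*conj(1)]
      = (1/20)[(12) + (-8) + (-3*sqrt(5) - 1) + (9 - 3*sqrt(5)) + (-1 + 3*sqrt(5)) + (3*sqrt(5) + 9) + (20) + (0)] = 40/20 = 2
  <chi_rho, chi_2> = (1/20)[1*(12)*conj(1) + 1*(-8)*conj(1) + 2*(-3*sqrt(5)/2 - 1/2)*conj(1) + 2*(9/2 - 3*sqrt(5)/2)*conj(1) + 2*(-1/2 + 3*sqrt(5)/2)*conj(1) + 2*(3*sqrt(5)/2 + 9/2)*conj(1) + 5*(4)*conj(-1) + 5*(0)*conj(-1)]
      = (1/20)[(12) + (-8) + (-3*sqrt(5) - 1) + (9 - 3*sqrt(5)) + (-1 + 3*sqrt(5)) + (3*sqrt(5) + 9) + (-20) + (0)] = 0/20 = 0
  <chi_rho, chi_3> = (1/20)[1*(12)*conj(1) + 1*(-8)*conj(-1) + 2*(-3*sqrt(5)/2 - 1/2)*conj(-1) + 2*(9/2 - 3*sqrt(5)/2)*conj(1) + 2*(-1/2 + 3*sqrt(5)/2)*conj(-1) + 2*(3*sqrt(5)/2 + 9/2)*conj(1) + 5*(4)*conj(1) + 5*(0)*conj(-1)]
      = (1/20)[(12) + (8) + (1 + 3*sqrt(5)) + (9 - 3*sqrt(5)) + (1 - 3*sqrt(5)) + (3*sqrt(5) + 9) + (20) + (0)] = 60/20 = 3
  <chi_rho, chi_4> = (1/20)[1*(12)*conj(1) + 1*(-8)*conj(-1) + 2*(-3*sqrt(5)/2 - 1/2)*conj(-1) + 2*(9/2 - 3*sqrt(5)/2)*conj(1) + 2*(-1/2 + 3*sqrt(5)/2)*conj(-1) + 2*(3*sqrt(5)/2 + 9/2)*conj(1) + 5*(4)*conj(-1) + 5*(0)*conj(1)]
      = (1/20)[(12) + (8) + (1 + 3*sqrt(5)) + (9 - 3*sqrt(5)) + (1 - 3*sqrt(5)) + (3*sqrt(5) + 9) + (-20) + (0)] = 20/20 = 1
  <chi_rho, chi_5> = (1/20)[1*(12)*conj(2) + 1*(-8)*conj(-2) + 2*(-3*sqrt(5)/2 - 1/2)*conj(1/2 + sqrt(5)/2) + 2*(9/2 - 3*sqrt(5)/2)*conj(-1/2 + sqrt(5)/2) + 2*(-1/2 + 3*sqrt(5)/2)*conj(1/2 - sqrt(5)/2) + 2*(3*sqrt(5)/2 + 9/2)*conj(-sqrt(5)/2 - 1/2) + 5*(4)*conj(0) + 5*(0)*conj(0)]
      = (1/20)[(24) + (16) + (-8 - 2*sqrt(5)) + (-12 + 6*sqrt(5)) + (-8 + 2*sqrt(5)) + (-6*sqrt(5) - 12) + (0) + (0)] = 0/20 = 0
  <chi_rho, chi_6> = (1/20)[1*(12)*conj(2) + 1*(-8)*conj(2) + 2*(-3*sqrt(5)/2 - 1/2)*conj(-1/2 + sqrt(5)/2) + 2*(9/2 - 3*sqrt(5)/2)*conj(-sqrt(5)/2 - 1/2) + 2*(-1/2 + 3*sqrt(5)/2)*conj(-sqrt(5)/2 - 1/2) + 2*(3*sqrt(5)/2 + 9/2)*conj(-1/2 + sqrt(5)/2) + 5*(4)*conj(0) + 5*(0)*conj(0)]
      = (1/20)[(24) + (-16) + (-7 + sqrt(5)) + (3 - 3*sqrt(5)) + (-7 - sqrt(5)) + (3 + 3*sqrt(5)) + (0) + (0)] = 0/20 = 0
  <chi_rho, chi_7> = (1/20)[1*(12)*conj(2) + 1*(-8)*conj(-2) + 2*(-3*sqrt(5)/2 - 1/2)*conj(1/2 - sqrt(5)/2) + 2*(9/2 - 3*sqrt(5)/2)*conj(-sqrt(5)/2 - 1/2) + 2*(-1/2 + 3*sqrt(5)/2)*conj(1/2 + sqrt(5)/2) + 2*(3*sqrt(5)/2 + 9/2)*conj(-1/2 + sqrt(5)/2) + 5*(4)*conj(0) + 5*(0)*conj(0)]
      = (1/20)[(24) + (16) + (7 - sqrt(5)) + (3 - 3*sqrt(5)) + (sqrt(5) + 7) + (3 + 3*sqrt(5)) + (0) + (0)] = 60/20 = 3
  <chi_rho, chi_8> = (1/20)[1*(12)*conj(2) + 1*(-8)*conj(2) + 2*(-3*sqrt(5)/2 - 1/2)*conj(-sqrt(5)/2 - 1/2) + 2*(9/2 - 3*sqrt(5)/2)*conj(-1/2 + sqrt(5)/2) + 2*(-1/2 + 3*sqrt(5)/2)*conj(-1/2 + sqrt(5)/2) + 2*(3*sqrt(5)/2 + 9/2)*conj(-sqrt(5)/2 - 1/2) + 5*(4)*conj(0) + 5*(0)*conj(0)]
      = (1/20)[(24) + (-16) + (2*sqrt(5) + 8) + (-12 + 6*sqrt(5)) + (8 - 2*sqrt(5)) + (-6*sqrt(5) - 12) + (0) + (0)] = 0/20 = 0
Dimension check: dim(rho) = sum (mult * dim) = 2*1 + 0*1 + 3*1 + 1*1 + 0*2 + 0*2 + 3*2 + 0*2 = 12 = chi_rho(e) = 12.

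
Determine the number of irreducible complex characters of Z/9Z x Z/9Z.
81

Working: The number of irreducible complex representations of a finite group equals its number of conjugacy classes. Z/9Z x Z/9Z is abelian of order 81, so every element is its own conjugacy class: 81 classes, so Z/9Z x Z/9Z (order 81) has exactly 81 irreducible complex representations.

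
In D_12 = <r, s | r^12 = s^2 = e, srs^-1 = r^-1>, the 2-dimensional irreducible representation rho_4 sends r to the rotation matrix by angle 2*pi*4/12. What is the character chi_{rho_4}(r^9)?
chi_{rho_4}(r^9) = 2*cos(2*pi*4*9/12) = 2

Solution. rho_4(r^9) is rotation by angle 2*pi*4*9/12, whose trace is 2*cos(2*pi*4*9/12) = 2.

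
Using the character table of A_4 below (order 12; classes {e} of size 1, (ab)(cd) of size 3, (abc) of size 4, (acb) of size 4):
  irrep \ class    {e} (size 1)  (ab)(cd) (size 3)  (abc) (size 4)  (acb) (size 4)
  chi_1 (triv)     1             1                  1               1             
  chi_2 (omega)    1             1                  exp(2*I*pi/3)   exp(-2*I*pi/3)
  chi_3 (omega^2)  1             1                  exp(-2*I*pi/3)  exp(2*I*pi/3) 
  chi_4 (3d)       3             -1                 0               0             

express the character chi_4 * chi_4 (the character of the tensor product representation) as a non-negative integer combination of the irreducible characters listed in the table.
chi_4 tensor chi_4 = chi_1 + chi_2 + chi_3 + 2*chi_4 (all other irreducibles have multiplicity 0).

Explanation: The character of a tensor product is the pointwise product (chi_4 * chi_4)(C) = chi_4(C) * chi_4(C):
  {e}: (3)*(3), (ab)(cd): (-1)*(-1), (abc): (0)*(0), (acb): (0)*(0)
so (chi_4 * chi_4) takes values
  {e} -> 9, (ab)(cd) -> 1, (abc) -> 0, (acb) -> 0.
Now take the inner product of this character with each irreducible chi from the table, <chi_4*chi_4, chi> = (1/12) sum_C |C| (chi_4*chi_4)(C) conj(chi(C)):
  <chi_4*chi_4, chi_1> = (1/12)[1*(9)*conj(1) + 3*(1)*conj(1) + 4*(0)*conj(1) + 4*(0)*conj(1)]
      = (1/12)[(9) + (3) + (0) + (0)] = 12/12 = 1
  <chi_4*chi_4, chi_2> = (1/12)[1*(9)*conj(1) + 3*(1)*conj(1) + 4*(0)*conj(exp(2*I*pi/3)) + 4*(0)*conj(exp(-2*I*pi/3))]
      = (1/12)[(9) + (3) + (0) + (0)] = 12/12 = 1
  <chi_4*chi_4, chi_3> = (1/12)[1*(9)*conj(1) + 3*(1)*conj(1) + 4*(0)*conj(exp(-2*I*pi/3)) + 4*(0)*conj(exp(2*I*pi/3))]
      = (1/12)[(9) + (3) + (0) + (0)] = 12/12 = 1
  <chi_4*chi_4, chi_4> = (1/12)[1*(9)*conj(3) + 3*(1)*conj(-1) + 4*(0)*conj(0) + 4*(0)*conj(0)]
      = (1/12)[(27) + (-3) + (0) + (0)] = 24/12 = 2
(Exp terms are combined using exp(i*s)*conj(exp(i*t)) = exp(i*(s-t)), and sums of them are collapsed using the identity that for every m > 1 the m distinct m-th roots of unity sum to 0, e.g. 1 + exp(2*I*pi/3) + exp(-2*I*pi/3) = 0.)
Hence the multiplicities are chi_1: 1, chi_2: 1, chi_3: 1, chi_4: 2. Dimension check: dim(chi_4)*dim(chi_4) = 3*3 = 9 and sum (mult * dim) = 1*1 + 1*1 + 1*1 + 2*3 = 9.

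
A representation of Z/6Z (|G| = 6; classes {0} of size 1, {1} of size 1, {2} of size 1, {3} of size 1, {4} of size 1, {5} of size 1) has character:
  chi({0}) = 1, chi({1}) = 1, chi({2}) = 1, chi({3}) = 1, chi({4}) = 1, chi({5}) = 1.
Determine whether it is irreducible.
Irreducible: <chi, chi> = 1.

Argument: <chi, chi> = (1/|G|) sum_C |C| * |chi(C)|^2 = (1/6)[1*|1|^2 + 1*|1|^2 + 1*|1|^2 + 1*|1|^2 + 1*|1|^2 + 1*|1|^2]
  = (1/6)[(1) + (1) + (1) + (1) + (1) + (1)] = 6/6 = 1.
(Exp terms are combined using exp(i*s)*conj(exp(i*t)) = exp(i*(s-t)), and sums of them are collapsed using the identity that for every m > 1 the m distinct m-th roots of unity sum to 0, e.g. 1 + exp(2*I*pi/3) + exp(-2*I*pi/3) = 0.)
A character is irreducible iff <chi, chi> = 1, so this representation is irreducible.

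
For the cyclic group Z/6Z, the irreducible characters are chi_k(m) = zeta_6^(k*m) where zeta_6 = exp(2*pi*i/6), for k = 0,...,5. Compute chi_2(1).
chi_2(1) = zeta_6^2 = exp(2*I*pi/3)

Derivation: chi_2(1) = zeta_6^(2*1) = zeta_6^2. Since zeta_6^6 = 1, this equals zeta_6^2 = exp(2*pi*i*2/6) = exp(2*I*pi/3).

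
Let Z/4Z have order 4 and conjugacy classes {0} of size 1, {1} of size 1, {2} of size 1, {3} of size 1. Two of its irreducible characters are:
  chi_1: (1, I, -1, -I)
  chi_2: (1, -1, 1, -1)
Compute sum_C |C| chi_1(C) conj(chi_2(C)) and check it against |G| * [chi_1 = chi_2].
Sum = 0; so <chi_1, chi_2> = 0 (distinct irreducibles are orthogonal).

Argument: Compute term by term over conjugacy classes (|C| * chi_1(C) * conj(chi_2(C))):
  1*(1)*conj(1) + 1*(I)*conj(-1) + 1*(-1)*conj(1) + 1*(-I)*conj(-1)
  = (1) + (-I) + (-1) + (I)
  = 0.
(Exp terms are combined using exp(i*s)*conj(exp(i*t)) = exp(i*(s-t)), and sums of them are collapsed using the identity that for every m > 1 the m distinct m-th roots of unity sum to 0, e.g. 1 + exp(2*I*pi/3) + exp(-2*I*pi/3) = 0.)
Dividing by |G| = 4 gives 0/4 = 0, matching the row-orthogonality relation <chi_1, chi_2> = [chi_1 = chi_2].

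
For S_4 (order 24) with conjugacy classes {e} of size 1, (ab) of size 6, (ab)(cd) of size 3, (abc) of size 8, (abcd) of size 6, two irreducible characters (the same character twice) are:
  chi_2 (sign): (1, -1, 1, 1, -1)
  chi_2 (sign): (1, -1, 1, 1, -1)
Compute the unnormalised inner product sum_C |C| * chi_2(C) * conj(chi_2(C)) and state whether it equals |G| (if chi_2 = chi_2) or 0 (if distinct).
Sum = 24 = |G| = 24; so <chi_2, chi_2> = 1 (norm-1 confirms irreducibility).

Reasoning: Compute term by term over conjugacy classes (|C| * chi_2(C) * conj(chi_2(C))):
  1*(1)*conj(1) + 6*(-1)*conj(-1) + 3*(1)*conj(1) + 8*(1)*conj(1) + 6*(-1)*conj(-1)
  = (1) + (6) + (3) + (8) + (6)
  = 24.
Dividing by |G| = 24 gives 24/24 = 1, matching the row-orthogonality relation <chi_2, chi_2> = [chi_2 = chi_2].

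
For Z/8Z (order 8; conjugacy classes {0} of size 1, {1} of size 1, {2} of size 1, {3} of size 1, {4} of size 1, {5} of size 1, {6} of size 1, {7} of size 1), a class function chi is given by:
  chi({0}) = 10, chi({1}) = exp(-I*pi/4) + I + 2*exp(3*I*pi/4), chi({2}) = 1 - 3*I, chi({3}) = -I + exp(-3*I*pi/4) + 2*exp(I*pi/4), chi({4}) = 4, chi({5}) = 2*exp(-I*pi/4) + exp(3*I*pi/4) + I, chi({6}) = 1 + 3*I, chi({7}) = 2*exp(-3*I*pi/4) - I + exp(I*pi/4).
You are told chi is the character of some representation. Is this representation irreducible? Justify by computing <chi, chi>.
Not irreducible (reducible): <chi, chi> = 18 > 1.

<chi, chi> = (1/|G|) sum_C |C| * |chi(C)|^2 = (1/8)[1*|10|^2 + 1*|exp(-I*pi/4) + I + 2*exp(3*I*pi/4)|^2 + 1*|1 - 3*I|^2 + 1*|-I + exp(-3*I*pi/4) + 2*exp(I*pi/4)|^2 + 1*|4|^2 + 1*|2*exp(-I*pi/4) + exp(3*I*pi/4) + I|^2 + 1*|1 + 3*I|^2 + 1*|2*exp(-3*I*pi/4) - I + exp(I*pi/4)|^2]
  = (1/8)[(100) + (2 + 2*exp(-I*pi/4) - exp(I*pi/4) + exp(3*I*pi/4) - 2*exp(-3*I*pi/4)) + (10) + (2 - 2*exp(I*pi/4) + exp(-I*pi/4) - exp(-3*I*pi/4) + 2*exp(3*I*pi/4)) + (16) + (2 - 2*exp(I*pi/4) + exp(-I*pi/4) - exp(-3*I*pi/4) + 2*exp(3*I*pi/4)) + (10) + (2 + 2*exp(-I*pi/4) - exp(I*pi/4) + exp(3*I*pi/4) - 2*exp(-3*I*pi/4))] = 144/8 = 18.
(Exp terms are combined using exp(i*s)*conj(exp(i*t)) = exp(i*(s-t)), and sums of them are collapsed using the identity that for every m > 1 the m distinct m-th roots of unity sum to 0, e.g. 1 + exp(2*I*pi/3) + exp(-2*I*pi/3) = 0.)
A character is irreducible iff <chi, chi> = 1, so this representation is reducible.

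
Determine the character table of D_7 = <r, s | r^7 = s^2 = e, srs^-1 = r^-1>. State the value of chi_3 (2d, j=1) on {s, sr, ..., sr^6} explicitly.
Conjugacy classes: {e} of size 1, {r^1, r^6} of size 2, {r^2, r^5} of size 2, {r^3, r^4} of size 2, {s, sr, ..., sr^6} of size 7.
Character table:
  irrep \ class              {e} (size 1)  {r^1, r^6} (size 2)  {r^2, r^5} (size 2)  {r^3, r^4} (size 2)  {s, sr, ..., sr^6} (size 7)
  chi_1 (triv)               1             1                    1                    1                    1                          
  chi_2 (sign: r->1, s->-1)  1             1                    1                    1                    -1                         
  chi_3 (2d, j=1)            2             2*cos(2*pi/7)        -2*cos(3*pi/7)       -2*cos(pi/7)         0                          
  chi_4 (2d, j=2)            2             -2*cos(3*pi/7)       -2*cos(pi/7)         2*cos(2*pi/7)        0                          
  chi_5 (2d, j=3)            2             -2*cos(pi/7)         2*cos(2*pi/7)        -2*cos(3*pi/7)       0                          

Spot check: chi_3 (2d, j=1) on {s, sr, ..., sr^6} = 0.

Proof sketch: D_7 has order 2*7 = 14 with 5 conjugacy classes, hence 5 irreducibles. Sum of squared dims 1 + 1 + 4 + 4 + 4 = 14 = |G|. Linear characters come from the abelianisation; the 2-dimensional irreps have character r^k -> 2*cos(2*pi*j*k/7), reflections -> 0.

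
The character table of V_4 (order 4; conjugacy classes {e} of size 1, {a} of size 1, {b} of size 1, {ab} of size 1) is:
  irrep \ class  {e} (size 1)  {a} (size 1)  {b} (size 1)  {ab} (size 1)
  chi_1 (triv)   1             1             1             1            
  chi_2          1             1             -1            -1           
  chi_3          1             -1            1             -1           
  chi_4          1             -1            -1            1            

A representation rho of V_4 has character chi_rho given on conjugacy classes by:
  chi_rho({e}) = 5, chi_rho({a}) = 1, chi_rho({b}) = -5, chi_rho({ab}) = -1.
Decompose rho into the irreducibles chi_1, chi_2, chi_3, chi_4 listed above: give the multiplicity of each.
Multiplicities: chi_1: 0, chi_2: 3, chi_3: 0, chi_4: 2.

Reasoning: Use <chi_rho, chi> = (1/|G|) sum_C |C| * chi_rho(C) * conj(chi(C)) with |G| = 4 for each irreducible chi in the table:
  <chi_rho, chi_1> = (1/4)[1*(5)*conj(1) + 1*(1)*conj(1) + 1*(-5)*conj(1) + 1*(-1)*conj(1)]
      = (1/4)[(5) + (1) + (-5) + (-1)] = 0/4 = 0
  <chi_rho, chi_2> = (1/4)[1*(5)*conj(1) + 1*(1)*conj(1) + 1*(-5)*conj(-1) + 1*(-1)*conj(-1)]
      = (1/4)[(5) + (1) + (5) + (1)] = 12/4 = 3
  <chi_rho, chi_3> = (1/4)[1*(5)*conj(1) + 1*(1)*conj(-1) + 1*(-5)*conj(1) + 1*(-1)*conj(-1)]
      = (1/4)[(5) + (-1) + (-5) + (1)] = 0/4 = 0
  <chi_rho, chi_4> = (1/4)[1*(5)*conj(1) + 1*(1)*conj(-1) + 1*(-5)*conj(-1) + 1*(-1)*conj(1)]
      = (1/4)[(5) + (-1) + (5) + (-1)] = 8/4 = 2
Dimension check: dim(rho) = sum (mult * dim) = 0*1 + 3*1 + 0*1 + 2*1 = 5 = chi_rho(e) = 5.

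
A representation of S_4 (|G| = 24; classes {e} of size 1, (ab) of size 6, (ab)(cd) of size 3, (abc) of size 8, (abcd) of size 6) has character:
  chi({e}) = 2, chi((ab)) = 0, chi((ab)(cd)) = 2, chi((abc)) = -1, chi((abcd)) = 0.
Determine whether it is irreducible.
Irreducible: <chi, chi> = 1.

Details: <chi, chi> = (1/|G|) sum_C |C| * |chi(C)|^2 = (1/24)[1*|2|^2 + 6*|0|^2 + 3*|2|^2 + 8*|-1|^2 + 6*|0|^2]
  = (1/24)[(4) + (0) + (12) + (8) + (0)] = 24/24 = 1.
A character is irreducible iff <chi, chi> = 1, so this representation is irreducible.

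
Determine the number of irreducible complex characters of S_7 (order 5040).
15

Explanation: The number of irreducible complex representations of a finite group equals its number of conjugacy classes. Conjugacy classes in S_7 correspond to cycle types, i.e. partitions of 7; there are p(7) = 15 of them, so S_7 (order 5040) has exactly 15 irreducible complex representations.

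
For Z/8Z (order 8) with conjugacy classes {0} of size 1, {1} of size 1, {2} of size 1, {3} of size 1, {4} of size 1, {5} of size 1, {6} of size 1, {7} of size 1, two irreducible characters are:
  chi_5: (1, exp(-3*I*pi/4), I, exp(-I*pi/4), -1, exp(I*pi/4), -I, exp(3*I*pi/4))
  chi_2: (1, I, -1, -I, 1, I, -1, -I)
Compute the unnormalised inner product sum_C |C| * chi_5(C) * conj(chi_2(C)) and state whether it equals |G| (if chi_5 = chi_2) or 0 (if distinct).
Sum = 0; so <chi_5, chi_2> = 0 (distinct irreducibles are orthogonal).

Reasoning: Compute term by term over conjugacy classes (|C| * chi_5(C) * conj(chi_2(C))):
  1*(1)*conj(1) + 1*(exp(-3*I*pi/4))*conj(I) + 1*(I)*conj(-1) + 1*(exp(-I*pi/4))*conj(-I) + 1*(-1)*conj(1) + 1*(exp(I*pi/4))*conj(I) + 1*(-I)*conj(-1) + 1*(exp(3*I*pi/4))*conj(-I)
  = (1) + (-exp(-I*pi/4)) + (-I) + (exp(I*pi/4)) + (-1) + (-exp(3*I*pi/4)) + (I) + (exp(-3*I*pi/4))
  = 0.
(Exp terms are combined using exp(i*s)*conj(exp(i*t)) = exp(i*(s-t)), and sums of them are collapsed using the identity that for every m > 1 the m distinct m-th roots of unity sum to 0, e.g. 1 + exp(2*I*pi/3) + exp(-2*I*pi/3) = 0.)
Dividing by |G| = 8 gives 0/8 = 0, matching the row-orthogonality relation <chi_5, chi_2> = [chi_5 = chi_2].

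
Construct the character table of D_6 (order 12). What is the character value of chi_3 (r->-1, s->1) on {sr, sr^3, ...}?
Conjugacy classes: {e} of size 1, {r^3} of size 1, {r^1, r^5} of size 2, {r^2, r^4} of size 2, {s, sr^2, ...} of size 3, {sr, sr^3, ...} of size 3.
Character table:
  irrep \ class              {e} (size 1)  {r^3} (size 1)  {r^1, r^5} (size 2)  {r^2, r^4} (size 2)  {s, sr^2, ...} (size 3)  {sr, sr^3, ...} (size 3)
  chi_1 (triv)               1             1               1                    1                    1                        1                       
  chi_2 (sign: r->1, s->-1)  1             1               1                    1                    -1                       -1                      
  chi_3 (r->-1, s->1)        1             -1              -1                   1                    1                        -1                      
  chi_4 (r->-1, s->-1)       1             -1              -1                   1                    -1                       1                       
  chi_5 (2d, j=1)            2             -2              1                    -1                   0                        0                       
  chi_6 (2d, j=2)            2             2               -1                   -1                   0                        0                       

Spot check: chi_3 (r->-1, s->1) on {sr, sr^3, ...} = -1.

Reasoning: D_6 has order 2*6 = 12 with 6 conjugacy classes, hence 6 irreducibles. Sum of squared dims 1 + 1 + 1 + 1 + 4 + 4 = 12 = |G|. Linear characters come from the abelianisation; the 2-dimensional irreps have character r^k -> 2*cos(2*pi*j*k/6), reflections -> 0.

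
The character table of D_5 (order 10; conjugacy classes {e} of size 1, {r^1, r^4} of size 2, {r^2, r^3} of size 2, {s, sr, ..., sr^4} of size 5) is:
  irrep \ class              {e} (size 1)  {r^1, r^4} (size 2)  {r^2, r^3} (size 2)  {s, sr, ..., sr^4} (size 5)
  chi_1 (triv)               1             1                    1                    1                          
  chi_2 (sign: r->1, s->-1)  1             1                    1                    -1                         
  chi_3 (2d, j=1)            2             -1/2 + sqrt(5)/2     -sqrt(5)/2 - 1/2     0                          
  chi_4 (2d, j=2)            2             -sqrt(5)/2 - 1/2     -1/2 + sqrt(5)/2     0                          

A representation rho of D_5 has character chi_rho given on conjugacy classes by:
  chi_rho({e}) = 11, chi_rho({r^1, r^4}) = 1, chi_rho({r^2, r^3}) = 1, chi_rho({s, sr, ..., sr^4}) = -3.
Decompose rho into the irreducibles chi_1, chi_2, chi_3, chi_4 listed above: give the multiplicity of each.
Multiplicities: chi_1: 0, chi_2: 3, chi_3: 2, chi_4: 2.

Use <chi_rho, chi> = (1/|G|) sum_C |C| * chi_rho(C) * conj(chi(C)) with |G| = 10 for each irreducible chi in the table:
  <chi_rho, chi_1> = (1/10)[1*(11)*conj(1) + 2*(1)*conj(1) + 2*(1)*conj(1) + 5*(-3)*conj(1)]
      = (1/10)[(11) + (2) + (2) + (-15)] = 0/10 = 0
  <chi_rho, chi_2> = (1/10)[1*(11)*conj(1) + 2*(1)*conj(1) + 2*(1)*conj(1) + 5*(-3)*conj(-1)]
      = (1/10)[(11) + (2) + (2) + (15)] = 30/10 = 3
  <chi_rho, chi_3> = (1/10)[1*(11)*conj(2) + 2*(1)*conj(-1/2 + sqrt(5)/2) + 2*(1)*conj(-sqrt(5)/2 - 1/2) + 5*(-3)*conj(0)]
      = (1/10)[(22) + (-1 + sqrt(5)) + (-sqrt(5) - 1) + (0)] = 20/10 = 2
  <chi_rho, chi_4> = (1/10)[1*(11)*conj(2) + 2*(1)*conj(-sqrt(5)/2 - 1/2) + 2*(1)*conj(-1/2 + sqrt(5)/2) + 5*(-3)*conj(0)]
      = (1/10)[(22) + (-sqrt(5) - 1) + (-1 + sqrt(5)) + (0)] = 20/10 = 2
Dimension check: dim(rho) = sum (mult * dim) = 0*1 + 3*1 + 2*2 + 2*2 = 11 = chi_rho(e) = 11.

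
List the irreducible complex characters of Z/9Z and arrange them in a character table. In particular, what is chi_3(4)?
Character table of Z/9Z (irreps indexed chi_0,...,chi_8 with chi_k(m) = zeta_9^(k*m), zeta_9 = exp(2*pi*i/9)):
  irrep \ class  {0} (size 1)  {1} (size 1)    {2} (size 1)    {3} (size 1)    {4} (size 1)    {5} (size 1)    {6} (size 1)    {7} (size 1)    {8} (size 1)  
  chi_0          1             1               1               1               1               1               1               1               1             
  chi_1          1             exp(2*I*pi/9)   exp(4*I*pi/9)   exp(2*I*pi/3)   exp(8*I*pi/9)   exp(-8*I*pi/9)  exp(-2*I*pi/3)  exp(-4*I*pi/9)  exp(-2*I*pi/9)
  chi_2          1             exp(4*I*pi/9)   exp(8*I*pi/9)   exp(-2*I*pi/3)  exp(-2*I*pi/9)  exp(2*I*pi/9)   exp(2*I*pi/3)   exp(-8*I*pi/9)  exp(-4*I*pi/9)
  chi_3          1             exp(2*I*pi/3)   exp(-2*I*pi/3)  1               exp(2*I*pi/3)   exp(-2*I*pi/3)  1               exp(2*I*pi/3)   exp(-2*I*pi/3)
  chi_4          1             exp(8*I*pi/9)   exp(-2*I*pi/9)  exp(2*I*pi/3)   exp(-4*I*pi/9)  exp(4*I*pi/9)   exp(-2*I*pi/3)  exp(2*I*pi/9)   exp(-8*I*pi/9)
  chi_5          1             exp(-8*I*pi/9)  exp(2*I*pi/9)   exp(-2*I*pi/3)  exp(4*I*pi/9)   exp(-4*I*pi/9)  exp(2*I*pi/3)   exp(-2*I*pi/9)  exp(8*I*pi/9) 
  chi_6          1             exp(-2*I*pi/3)  exp(2*I*pi/3)   1               exp(-2*I*pi/3)  exp(2*I*pi/3)   1               exp(-2*I*pi/3)  exp(2*I*pi/3) 
  chi_7          1             exp(-4*I*pi/9)  exp(-8*I*pi/9)  exp(2*I*pi/3)   exp(2*I*pi/9)   exp(-2*I*pi/9)  exp(-2*I*pi/3)  exp(8*I*pi/9)   exp(4*I*pi/9) 
  chi_8          1             exp(-2*I*pi/9)  exp(-4*I*pi/9)  exp(-2*I*pi/3)  exp(-8*I*pi/9)  exp(8*I*pi/9)   exp(2*I*pi/3)   exp(4*I*pi/9)   exp(2*I*pi/9) 

Spot check: chi_3(4) = zeta_9^(3*4) = zeta_9^12 = exp(2*I*pi/3).

Explanation: Z/9Z is abelian, so all 9 irreducible complex representations are 1-dimensional. They are given by chi_k(m) = zeta_9^(k*m) for k = 0,...,8. Row orthogonality: sum_m chi_k(m) conj(chi_l(m)) = 9 * [k = l].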